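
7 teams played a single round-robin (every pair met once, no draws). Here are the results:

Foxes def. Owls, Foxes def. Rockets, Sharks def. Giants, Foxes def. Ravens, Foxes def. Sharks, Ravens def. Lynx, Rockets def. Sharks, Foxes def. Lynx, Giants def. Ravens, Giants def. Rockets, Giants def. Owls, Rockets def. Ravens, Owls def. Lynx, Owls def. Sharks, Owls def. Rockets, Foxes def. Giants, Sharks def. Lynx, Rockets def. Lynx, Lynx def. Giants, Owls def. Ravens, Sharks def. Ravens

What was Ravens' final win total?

Ravens' results: beat Lynx; lost to Owls, Giants, Rockets, Foxes, Sharks.
That is 1 win.

1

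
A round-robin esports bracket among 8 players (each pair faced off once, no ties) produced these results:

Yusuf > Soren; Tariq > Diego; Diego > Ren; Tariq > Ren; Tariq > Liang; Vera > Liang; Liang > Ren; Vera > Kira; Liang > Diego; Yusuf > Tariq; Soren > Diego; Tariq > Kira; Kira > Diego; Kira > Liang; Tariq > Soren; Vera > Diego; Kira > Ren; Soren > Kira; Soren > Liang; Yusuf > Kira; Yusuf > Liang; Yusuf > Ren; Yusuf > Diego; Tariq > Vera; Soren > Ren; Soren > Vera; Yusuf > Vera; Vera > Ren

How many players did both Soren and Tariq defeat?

5

Soren beat: Diego, Ren, Liang, Kira, Vera.
Tariq beat: Diego, Ren, Soren, Liang, Kira, Vera.
Both beat: Diego, Ren, Liang, Kira, Vera — 5.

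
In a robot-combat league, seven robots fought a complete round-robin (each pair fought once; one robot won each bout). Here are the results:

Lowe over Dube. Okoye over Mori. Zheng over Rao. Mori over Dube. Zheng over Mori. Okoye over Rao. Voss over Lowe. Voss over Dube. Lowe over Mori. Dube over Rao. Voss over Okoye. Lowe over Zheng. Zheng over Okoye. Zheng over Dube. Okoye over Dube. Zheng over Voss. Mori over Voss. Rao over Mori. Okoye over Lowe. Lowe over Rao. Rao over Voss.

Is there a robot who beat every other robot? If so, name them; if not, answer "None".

Highest win total is Zheng with 5 (out of 6 possible).
Zheng lost to Lowe, so no robot went undefeated.

None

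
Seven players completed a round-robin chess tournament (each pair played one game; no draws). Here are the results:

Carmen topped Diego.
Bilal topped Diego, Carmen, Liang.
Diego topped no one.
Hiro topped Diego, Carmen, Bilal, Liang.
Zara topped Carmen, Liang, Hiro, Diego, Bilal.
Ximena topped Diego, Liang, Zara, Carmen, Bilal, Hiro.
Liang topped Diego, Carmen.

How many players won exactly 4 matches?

Win totals: Hiro 4, Diego 0, Bilal 3, Ximena 6, Carmen 1, Liang 2, Zara 5.
Exactly 4: Hiro — 1 player.

1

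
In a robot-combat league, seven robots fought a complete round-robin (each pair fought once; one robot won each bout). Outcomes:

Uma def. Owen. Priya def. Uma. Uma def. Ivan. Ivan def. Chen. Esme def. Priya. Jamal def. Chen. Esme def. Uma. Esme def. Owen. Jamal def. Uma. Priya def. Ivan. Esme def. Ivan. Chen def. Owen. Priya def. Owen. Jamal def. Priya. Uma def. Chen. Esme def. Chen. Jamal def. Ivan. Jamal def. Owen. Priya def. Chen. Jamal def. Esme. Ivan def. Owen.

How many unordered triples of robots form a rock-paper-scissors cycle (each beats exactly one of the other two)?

Win totals: Chen 1, Esme 5, Jamal 6, Uma 3, Priya 4, Ivan 2, Owen 0.
A robot with w wins dominates both others in C(w,2) triples; summing gives 0 + 10 + 15 + 3 + 6 + 1 + 0 = 35 transitive triples.
Total triples C(7,3) = 35, so cyclic triples = 35 − 35 = 0.

0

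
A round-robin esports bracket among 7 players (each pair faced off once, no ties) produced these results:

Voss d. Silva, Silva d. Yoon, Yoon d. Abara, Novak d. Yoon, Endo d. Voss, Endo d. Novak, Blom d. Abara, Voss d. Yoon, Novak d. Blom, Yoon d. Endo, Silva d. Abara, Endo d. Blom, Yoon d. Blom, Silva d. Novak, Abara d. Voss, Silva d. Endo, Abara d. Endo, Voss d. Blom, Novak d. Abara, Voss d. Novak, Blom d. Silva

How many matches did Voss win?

Voss' results: beat Blom, Novak, Yoon, Silva; lost to Abara, Endo.
That is 4 wins.

4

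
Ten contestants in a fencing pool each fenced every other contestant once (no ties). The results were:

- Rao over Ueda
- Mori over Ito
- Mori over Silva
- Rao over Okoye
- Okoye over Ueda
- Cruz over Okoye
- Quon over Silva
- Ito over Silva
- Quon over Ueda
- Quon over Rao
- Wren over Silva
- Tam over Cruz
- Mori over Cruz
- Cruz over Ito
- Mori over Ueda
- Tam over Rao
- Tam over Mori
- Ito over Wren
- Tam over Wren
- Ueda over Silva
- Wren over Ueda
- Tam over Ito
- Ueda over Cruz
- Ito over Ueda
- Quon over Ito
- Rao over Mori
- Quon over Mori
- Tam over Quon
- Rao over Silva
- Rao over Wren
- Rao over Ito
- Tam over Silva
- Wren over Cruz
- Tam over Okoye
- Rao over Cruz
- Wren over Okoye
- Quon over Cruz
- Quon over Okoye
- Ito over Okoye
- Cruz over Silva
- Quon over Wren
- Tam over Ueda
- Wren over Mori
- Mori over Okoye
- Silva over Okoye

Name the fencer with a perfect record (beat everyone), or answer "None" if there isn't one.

Tam

Tam has 9 wins out of 9 opponents — a perfect record.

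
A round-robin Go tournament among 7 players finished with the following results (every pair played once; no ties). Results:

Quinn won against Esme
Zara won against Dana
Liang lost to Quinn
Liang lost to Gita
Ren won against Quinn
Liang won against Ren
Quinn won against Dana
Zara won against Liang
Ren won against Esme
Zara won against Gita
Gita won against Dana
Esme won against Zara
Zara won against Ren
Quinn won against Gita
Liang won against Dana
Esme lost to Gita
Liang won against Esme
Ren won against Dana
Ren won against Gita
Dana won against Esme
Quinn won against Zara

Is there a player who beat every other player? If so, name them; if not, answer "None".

Highest win total is Quinn with 5 (out of 6 possible).
Quinn lost to Ren, so no player went undefeated.

None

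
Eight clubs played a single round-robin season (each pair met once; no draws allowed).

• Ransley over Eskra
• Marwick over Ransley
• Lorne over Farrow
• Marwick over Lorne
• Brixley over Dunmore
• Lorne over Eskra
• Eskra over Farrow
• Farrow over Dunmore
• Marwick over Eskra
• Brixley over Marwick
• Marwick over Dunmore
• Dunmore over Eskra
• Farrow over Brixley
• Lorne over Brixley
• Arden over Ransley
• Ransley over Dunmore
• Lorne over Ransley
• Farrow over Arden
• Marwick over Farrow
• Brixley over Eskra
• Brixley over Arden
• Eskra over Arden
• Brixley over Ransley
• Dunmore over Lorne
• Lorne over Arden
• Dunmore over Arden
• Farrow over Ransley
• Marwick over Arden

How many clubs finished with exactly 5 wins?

Win totals: Arden 1, Lorne 5, Brixley 5, Eskra 2, Ransley 2, Farrow 4, Marwick 6, Dunmore 3.
Exactly 5: Lorne, Brixley — 2 clubs.

2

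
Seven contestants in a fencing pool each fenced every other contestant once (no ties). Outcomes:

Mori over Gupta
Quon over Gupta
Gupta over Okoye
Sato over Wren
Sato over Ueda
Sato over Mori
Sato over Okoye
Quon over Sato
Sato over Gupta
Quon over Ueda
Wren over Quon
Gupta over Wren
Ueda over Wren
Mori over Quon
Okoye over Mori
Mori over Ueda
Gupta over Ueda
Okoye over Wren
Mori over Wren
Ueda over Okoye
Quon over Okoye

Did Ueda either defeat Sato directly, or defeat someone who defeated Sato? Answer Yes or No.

Ueda did not beat Sato directly.
Ueda beat Wren, Okoye, but each of them lost to Sato. No two-step path.

No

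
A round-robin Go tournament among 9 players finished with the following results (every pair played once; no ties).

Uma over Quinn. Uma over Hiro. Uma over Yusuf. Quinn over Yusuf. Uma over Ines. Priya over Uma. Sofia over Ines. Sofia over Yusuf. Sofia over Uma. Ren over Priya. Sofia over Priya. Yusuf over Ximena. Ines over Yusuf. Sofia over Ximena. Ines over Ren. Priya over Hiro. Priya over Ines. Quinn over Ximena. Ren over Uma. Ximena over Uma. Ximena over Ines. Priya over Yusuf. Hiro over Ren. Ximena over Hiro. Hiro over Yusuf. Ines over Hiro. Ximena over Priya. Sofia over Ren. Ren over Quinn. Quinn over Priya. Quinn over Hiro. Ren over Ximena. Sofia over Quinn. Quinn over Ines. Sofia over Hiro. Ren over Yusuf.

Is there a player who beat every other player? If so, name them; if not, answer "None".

Sofia has 8 wins out of 8 opponents — a perfect record.

Sofia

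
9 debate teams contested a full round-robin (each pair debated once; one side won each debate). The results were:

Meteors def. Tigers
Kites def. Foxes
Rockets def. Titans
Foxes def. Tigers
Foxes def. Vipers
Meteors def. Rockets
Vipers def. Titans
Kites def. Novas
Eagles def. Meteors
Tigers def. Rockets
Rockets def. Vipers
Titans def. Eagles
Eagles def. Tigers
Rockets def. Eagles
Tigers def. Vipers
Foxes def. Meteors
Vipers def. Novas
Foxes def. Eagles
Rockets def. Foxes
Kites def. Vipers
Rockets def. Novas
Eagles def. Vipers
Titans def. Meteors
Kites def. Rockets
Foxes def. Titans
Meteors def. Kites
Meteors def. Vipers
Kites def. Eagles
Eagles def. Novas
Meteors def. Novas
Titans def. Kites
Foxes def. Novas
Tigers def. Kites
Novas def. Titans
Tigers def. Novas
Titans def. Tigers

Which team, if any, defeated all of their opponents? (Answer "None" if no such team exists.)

Highest win total is Foxes with 6 (out of 8 possible).
Foxes lost to Rockets, Kites, so no team went undefeated.

None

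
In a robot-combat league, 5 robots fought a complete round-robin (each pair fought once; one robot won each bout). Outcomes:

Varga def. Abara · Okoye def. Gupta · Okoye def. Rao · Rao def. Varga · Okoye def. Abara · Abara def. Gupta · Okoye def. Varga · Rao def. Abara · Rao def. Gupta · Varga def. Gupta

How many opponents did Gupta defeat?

Gupta's results: beat no one; lost to Rao, Varga, Abara, Okoye.
That is 0 wins.

0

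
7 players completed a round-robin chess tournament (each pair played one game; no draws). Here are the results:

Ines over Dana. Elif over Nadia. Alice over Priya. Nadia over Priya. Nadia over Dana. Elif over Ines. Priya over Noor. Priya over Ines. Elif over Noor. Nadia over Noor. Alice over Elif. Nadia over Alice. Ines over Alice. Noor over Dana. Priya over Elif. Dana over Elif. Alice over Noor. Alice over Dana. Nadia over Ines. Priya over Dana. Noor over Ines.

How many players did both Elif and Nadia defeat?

Elif beat: Nadia, Noor, Ines.
Nadia beat: Dana, Priya, Noor, Ines, Alice.
Both beat: Noor, Ines — 2.

2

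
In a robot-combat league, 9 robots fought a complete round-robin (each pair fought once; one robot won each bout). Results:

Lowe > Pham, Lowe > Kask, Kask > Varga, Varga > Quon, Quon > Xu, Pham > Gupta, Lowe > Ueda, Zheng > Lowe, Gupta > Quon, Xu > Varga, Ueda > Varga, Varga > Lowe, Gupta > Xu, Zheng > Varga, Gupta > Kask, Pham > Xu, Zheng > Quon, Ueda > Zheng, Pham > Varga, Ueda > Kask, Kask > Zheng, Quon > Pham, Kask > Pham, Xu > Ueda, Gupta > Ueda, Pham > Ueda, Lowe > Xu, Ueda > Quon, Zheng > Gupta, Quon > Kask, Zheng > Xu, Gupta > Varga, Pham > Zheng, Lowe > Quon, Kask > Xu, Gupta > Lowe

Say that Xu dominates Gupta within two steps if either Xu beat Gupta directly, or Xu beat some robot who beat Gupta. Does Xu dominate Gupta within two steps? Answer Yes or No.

No

Xu did not beat Gupta directly.
Xu beat Ueda, Varga, but each of them lost to Gupta. No two-step path.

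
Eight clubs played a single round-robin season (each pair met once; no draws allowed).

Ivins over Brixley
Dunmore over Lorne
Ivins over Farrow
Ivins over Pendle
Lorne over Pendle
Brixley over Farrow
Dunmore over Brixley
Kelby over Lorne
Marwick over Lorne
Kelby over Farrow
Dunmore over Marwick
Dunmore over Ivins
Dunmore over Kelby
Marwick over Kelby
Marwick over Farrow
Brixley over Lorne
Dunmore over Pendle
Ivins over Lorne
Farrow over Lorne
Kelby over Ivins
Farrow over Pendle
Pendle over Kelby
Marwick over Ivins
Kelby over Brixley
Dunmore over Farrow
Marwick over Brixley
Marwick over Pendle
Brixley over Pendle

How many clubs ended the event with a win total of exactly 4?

Win totals: Farrow 2, Ivins 4, Dunmore 7, Marwick 6, Lorne 1, Pendle 1, Kelby 4, Brixley 3.
Exactly 4: Ivins, Kelby — 2 clubs.

2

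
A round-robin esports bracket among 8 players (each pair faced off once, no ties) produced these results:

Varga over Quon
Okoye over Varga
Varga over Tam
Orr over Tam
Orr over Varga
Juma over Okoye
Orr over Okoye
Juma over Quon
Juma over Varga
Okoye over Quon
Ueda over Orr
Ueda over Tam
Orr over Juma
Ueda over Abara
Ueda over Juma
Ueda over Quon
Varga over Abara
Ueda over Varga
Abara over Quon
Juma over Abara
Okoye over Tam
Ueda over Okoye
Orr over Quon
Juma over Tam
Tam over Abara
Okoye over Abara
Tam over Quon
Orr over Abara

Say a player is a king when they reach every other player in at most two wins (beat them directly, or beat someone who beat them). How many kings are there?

Abara cannot reach Ueda, Orr, Varga, Tam, Juma, Okoye in two steps.
Ueda reaches everyone (king).
Orr cannot reach Ueda in two steps.
Varga cannot reach Ueda, Orr, Juma, Okoye in two steps.
Tam cannot reach Ueda, Orr, Varga, Juma, Okoye in two steps.
Juma cannot reach Ueda, Orr in two steps.
Okoye cannot reach Ueda, Orr, Juma in two steps.
Quon cannot reach Abara, Ueda, Orr, Varga, Tam, Juma, Okoye in two steps.
Kings: Ueda — 1.

1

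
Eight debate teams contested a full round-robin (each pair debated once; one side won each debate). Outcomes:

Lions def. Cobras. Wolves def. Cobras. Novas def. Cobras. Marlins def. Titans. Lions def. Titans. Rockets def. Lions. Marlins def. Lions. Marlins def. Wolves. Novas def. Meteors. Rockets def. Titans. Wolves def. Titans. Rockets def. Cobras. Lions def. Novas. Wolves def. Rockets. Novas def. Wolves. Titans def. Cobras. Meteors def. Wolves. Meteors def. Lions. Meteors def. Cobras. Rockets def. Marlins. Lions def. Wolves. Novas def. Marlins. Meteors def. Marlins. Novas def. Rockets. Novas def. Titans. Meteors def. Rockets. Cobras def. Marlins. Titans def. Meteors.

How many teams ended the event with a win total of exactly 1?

1

Win totals: Lions 4, Marlins 3, Novas 6, Titans 2, Wolves 3, Meteors 5, Rockets 4, Cobras 1.
Exactly 1: Cobras — 1 team.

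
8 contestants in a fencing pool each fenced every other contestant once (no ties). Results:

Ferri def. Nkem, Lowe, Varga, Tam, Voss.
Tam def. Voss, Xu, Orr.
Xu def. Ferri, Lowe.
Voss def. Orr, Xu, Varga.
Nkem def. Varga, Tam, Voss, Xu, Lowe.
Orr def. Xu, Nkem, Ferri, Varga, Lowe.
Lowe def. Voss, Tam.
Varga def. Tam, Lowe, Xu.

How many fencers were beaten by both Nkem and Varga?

3

Nkem beat: Voss, Varga, Xu, Lowe, Tam.
Varga beat: Xu, Lowe, Tam.
Both beat: Xu, Lowe, Tam — 3.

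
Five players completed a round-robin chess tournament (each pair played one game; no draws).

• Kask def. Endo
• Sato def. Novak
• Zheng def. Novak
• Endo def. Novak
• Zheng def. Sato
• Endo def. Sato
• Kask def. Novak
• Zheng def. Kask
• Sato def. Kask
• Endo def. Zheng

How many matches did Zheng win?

3

Zheng's results: beat Kask, Novak, Sato; lost to Endo.
That is 3 wins.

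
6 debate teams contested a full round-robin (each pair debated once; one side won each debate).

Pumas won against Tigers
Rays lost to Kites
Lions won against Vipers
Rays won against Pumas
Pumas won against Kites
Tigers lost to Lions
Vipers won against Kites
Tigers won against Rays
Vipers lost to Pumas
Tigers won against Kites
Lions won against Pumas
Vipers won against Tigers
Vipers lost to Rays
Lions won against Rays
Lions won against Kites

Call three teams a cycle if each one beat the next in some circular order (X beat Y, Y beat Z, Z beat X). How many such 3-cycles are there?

4

Of the C(6,3) = 20 triples, the cyclic ones are: {Kites, Pumas, Rays}; {Kites, Rays, Vipers}; {Pumas, Tigers, Rays}; {Tigers, Rays, Vipers}.
That is 4.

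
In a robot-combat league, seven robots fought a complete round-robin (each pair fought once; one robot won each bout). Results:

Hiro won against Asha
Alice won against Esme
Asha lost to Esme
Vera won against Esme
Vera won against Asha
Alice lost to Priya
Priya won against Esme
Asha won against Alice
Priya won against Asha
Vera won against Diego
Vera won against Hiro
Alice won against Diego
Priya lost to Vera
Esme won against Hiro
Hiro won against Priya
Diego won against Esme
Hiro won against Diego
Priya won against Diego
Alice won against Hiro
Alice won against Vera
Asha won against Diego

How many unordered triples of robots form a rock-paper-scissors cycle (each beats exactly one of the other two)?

8

Win totals: Vera 5, Diego 1, Priya 4, Esme 2, Asha 2, Alice 4, Hiro 3.
A robot with w wins dominates both others in C(w,2) triples; summing gives 10 + 0 + 6 + 1 + 1 + 6 + 3 = 27 transitive triples.
Total triples C(7,3) = 35, so cyclic triples = 35 − 27 = 8.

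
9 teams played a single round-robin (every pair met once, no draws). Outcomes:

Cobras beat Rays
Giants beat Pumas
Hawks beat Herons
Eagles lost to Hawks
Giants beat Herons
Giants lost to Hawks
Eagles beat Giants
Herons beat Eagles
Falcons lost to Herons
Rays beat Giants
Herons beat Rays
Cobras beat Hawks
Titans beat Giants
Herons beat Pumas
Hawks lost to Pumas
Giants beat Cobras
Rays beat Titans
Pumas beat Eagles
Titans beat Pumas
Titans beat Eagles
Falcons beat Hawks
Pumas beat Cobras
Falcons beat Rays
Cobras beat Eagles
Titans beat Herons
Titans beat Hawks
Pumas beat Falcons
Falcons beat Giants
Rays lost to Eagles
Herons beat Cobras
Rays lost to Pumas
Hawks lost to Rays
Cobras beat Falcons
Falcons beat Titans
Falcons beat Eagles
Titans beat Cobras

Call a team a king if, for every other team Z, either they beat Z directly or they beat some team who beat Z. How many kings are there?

4

Eagles cannot reach Falcons in two steps.
Pumas reaches everyone (king).
Falcons reaches everyone (king).
Cobras cannot reach Pumas in two steps.
Hawks cannot reach Titans in two steps.
Herons reaches everyone (king).
Rays cannot reach Falcons in two steps.
Giants cannot reach Titans in two steps.
Titans reaches everyone (king).
Kings: Pumas, Falcons, Herons, Titans — 4.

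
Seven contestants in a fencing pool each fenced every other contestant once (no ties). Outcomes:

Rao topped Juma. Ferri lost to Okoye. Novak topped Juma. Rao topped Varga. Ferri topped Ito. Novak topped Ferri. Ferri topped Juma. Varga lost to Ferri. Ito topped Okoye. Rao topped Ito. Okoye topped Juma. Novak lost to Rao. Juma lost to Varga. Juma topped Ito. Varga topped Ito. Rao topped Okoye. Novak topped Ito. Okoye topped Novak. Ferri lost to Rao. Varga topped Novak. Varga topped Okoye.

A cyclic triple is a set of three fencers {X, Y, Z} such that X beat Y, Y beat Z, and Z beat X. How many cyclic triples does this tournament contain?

Win totals: Novak 3, Okoye 3, Varga 4, Rao 6, Juma 1, Ferri 3, Ito 1.
A fencer with w wins dominates both others in C(w,2) triples; summing gives 3 + 3 + 6 + 15 + 0 + 3 + 0 = 30 transitive triples.
Total triples C(7,3) = 35, so cyclic triples = 35 − 30 = 5.

5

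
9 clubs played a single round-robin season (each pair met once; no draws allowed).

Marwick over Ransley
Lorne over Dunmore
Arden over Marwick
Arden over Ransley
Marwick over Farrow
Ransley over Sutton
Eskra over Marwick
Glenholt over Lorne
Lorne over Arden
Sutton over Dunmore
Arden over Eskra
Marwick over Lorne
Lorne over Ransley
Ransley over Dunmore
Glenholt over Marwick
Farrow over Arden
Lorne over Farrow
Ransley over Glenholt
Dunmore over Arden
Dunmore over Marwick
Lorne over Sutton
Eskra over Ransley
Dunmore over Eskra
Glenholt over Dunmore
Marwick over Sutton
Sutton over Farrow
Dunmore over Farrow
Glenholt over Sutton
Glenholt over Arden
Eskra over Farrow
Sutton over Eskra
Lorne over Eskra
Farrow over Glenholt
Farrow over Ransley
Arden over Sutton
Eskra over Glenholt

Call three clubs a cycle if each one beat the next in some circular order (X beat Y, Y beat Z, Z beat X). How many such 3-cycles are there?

26

Win totals: Lorne 6, Glenholt 5, Marwick 4, Arden 4, Eskra 4, Ransley 3, Dunmore 4, Farrow 3, Sutton 3.
A club with w wins dominates both others in C(w,2) triples; summing gives 15 + 10 + 6 + 6 + 6 + 3 + 6 + 3 + 3 = 58 transitive triples.
Total triples C(9,3) = 84, so cyclic triples = 84 − 58 = 26.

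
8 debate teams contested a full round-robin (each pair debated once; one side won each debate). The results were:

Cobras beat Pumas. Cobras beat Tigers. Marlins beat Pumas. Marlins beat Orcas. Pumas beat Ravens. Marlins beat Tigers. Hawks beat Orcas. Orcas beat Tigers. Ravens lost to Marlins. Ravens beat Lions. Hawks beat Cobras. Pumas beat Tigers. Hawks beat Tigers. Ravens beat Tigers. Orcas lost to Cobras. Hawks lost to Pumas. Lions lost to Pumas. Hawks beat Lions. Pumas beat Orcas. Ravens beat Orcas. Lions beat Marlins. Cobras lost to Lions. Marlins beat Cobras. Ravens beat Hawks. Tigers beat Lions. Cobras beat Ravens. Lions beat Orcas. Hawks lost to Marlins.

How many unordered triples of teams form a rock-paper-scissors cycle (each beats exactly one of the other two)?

Win totals: Lions 3, Pumas 5, Hawks 4, Tigers 1, Marlins 6, Cobras 4, Ravens 4, Orcas 1.
A team with w wins dominates both others in C(w,2) triples; summing gives 3 + 10 + 6 + 0 + 15 + 6 + 6 + 0 = 46 transitive triples.
Total triples C(8,3) = 56, so cyclic triples = 56 − 46 = 10.

10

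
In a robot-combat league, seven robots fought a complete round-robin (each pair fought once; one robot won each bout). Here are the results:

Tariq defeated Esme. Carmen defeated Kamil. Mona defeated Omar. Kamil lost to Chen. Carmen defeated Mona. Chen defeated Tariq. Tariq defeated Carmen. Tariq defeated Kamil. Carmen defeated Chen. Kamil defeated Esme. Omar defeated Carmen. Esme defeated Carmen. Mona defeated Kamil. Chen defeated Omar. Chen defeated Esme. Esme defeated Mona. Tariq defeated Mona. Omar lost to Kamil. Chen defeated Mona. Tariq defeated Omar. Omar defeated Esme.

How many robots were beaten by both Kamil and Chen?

2

Kamil beat: Esme, Omar.
Chen beat: Esme, Kamil, Omar, Mona, Tariq.
Both beat: Esme, Omar — 2.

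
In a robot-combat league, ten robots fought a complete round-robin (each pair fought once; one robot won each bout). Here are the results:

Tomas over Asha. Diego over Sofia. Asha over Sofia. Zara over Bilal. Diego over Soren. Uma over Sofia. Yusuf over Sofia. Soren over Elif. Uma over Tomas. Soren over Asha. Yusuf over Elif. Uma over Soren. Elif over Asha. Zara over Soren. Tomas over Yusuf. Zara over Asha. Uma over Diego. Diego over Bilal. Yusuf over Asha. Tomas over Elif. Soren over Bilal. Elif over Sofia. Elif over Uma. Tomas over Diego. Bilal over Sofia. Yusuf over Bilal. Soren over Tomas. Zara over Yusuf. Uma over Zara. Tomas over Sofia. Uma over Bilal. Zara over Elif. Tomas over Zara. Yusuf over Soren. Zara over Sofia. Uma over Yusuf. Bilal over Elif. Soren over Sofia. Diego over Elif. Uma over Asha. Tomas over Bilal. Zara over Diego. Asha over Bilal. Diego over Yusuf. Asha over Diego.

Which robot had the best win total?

Uma

Win totals: Zara 7, Uma 8, Bilal 2, Asha 3, Soren 5, Tomas 7, Yusuf 5, Elif 3, Sofia 0, Diego 5.
Uma leads with 8 wins (next highest: 7).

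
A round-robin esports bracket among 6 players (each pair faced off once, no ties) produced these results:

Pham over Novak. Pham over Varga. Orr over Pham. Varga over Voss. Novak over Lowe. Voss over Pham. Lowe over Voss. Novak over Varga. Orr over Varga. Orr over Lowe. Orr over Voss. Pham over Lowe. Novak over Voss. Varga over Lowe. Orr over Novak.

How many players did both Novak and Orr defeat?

Novak beat: Voss, Varga, Lowe.
Orr beat: Voss, Pham, Varga, Novak, Lowe.
Both beat: Voss, Varga, Lowe — 3.

3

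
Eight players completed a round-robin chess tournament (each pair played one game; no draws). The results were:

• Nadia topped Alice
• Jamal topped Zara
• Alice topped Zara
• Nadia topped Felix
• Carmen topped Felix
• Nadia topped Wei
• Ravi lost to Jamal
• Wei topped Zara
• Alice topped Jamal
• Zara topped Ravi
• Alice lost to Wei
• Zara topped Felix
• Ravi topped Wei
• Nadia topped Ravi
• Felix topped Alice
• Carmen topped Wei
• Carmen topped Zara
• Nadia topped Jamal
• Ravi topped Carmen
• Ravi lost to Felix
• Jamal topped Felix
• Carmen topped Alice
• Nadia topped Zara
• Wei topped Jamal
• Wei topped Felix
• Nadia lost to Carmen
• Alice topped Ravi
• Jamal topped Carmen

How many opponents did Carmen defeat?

5

Carmen's results: beat Nadia, Wei, Zara, Felix, Alice; lost to Jamal, Ravi.
That is 5 wins.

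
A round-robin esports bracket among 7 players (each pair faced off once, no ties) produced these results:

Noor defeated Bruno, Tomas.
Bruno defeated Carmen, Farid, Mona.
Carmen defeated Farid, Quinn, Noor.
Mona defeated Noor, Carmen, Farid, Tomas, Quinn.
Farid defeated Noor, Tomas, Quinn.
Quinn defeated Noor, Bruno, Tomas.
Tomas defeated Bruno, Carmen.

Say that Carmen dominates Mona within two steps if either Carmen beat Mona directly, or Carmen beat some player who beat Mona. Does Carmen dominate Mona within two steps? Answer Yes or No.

No

Carmen did not beat Mona directly.
Carmen beat Farid, Noor, Quinn, but each of them lost to Mona. No two-step path.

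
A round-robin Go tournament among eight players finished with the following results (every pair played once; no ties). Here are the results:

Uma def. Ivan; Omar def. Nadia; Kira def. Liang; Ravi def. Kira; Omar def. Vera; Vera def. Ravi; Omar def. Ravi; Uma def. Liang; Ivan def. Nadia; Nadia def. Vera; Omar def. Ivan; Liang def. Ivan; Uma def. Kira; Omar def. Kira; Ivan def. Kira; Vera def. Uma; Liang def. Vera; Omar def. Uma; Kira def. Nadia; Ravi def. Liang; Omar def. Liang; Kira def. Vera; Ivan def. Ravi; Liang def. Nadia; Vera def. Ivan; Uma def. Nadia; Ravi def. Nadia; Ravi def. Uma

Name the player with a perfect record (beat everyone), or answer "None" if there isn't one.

Omar

Omar has 7 wins out of 7 opponents — a perfect record.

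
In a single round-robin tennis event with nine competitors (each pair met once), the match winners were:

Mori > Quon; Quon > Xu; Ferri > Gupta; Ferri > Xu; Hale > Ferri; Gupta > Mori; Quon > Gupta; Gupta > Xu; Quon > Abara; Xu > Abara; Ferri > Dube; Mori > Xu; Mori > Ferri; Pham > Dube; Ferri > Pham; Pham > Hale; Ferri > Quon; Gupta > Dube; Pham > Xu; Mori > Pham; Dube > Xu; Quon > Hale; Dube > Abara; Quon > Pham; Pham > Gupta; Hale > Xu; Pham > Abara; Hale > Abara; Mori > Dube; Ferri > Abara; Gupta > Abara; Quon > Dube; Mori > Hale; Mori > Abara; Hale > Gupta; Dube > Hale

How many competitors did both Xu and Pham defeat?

Xu beat: Abara.
Pham beat: Dube, Xu, Gupta, Hale, Abara.
Both beat: Abara — 1.

1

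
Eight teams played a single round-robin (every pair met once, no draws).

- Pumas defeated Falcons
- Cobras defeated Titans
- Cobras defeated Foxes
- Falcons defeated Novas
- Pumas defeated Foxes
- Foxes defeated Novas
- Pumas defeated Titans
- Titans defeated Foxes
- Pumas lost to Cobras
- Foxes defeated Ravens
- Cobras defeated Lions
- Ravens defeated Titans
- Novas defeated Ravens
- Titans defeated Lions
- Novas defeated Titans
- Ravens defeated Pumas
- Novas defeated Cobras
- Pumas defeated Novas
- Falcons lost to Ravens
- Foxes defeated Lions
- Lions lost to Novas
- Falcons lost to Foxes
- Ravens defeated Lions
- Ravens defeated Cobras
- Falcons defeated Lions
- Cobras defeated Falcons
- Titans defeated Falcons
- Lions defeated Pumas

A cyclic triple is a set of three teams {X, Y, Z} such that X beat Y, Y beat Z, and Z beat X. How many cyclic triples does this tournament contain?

Win totals: Titans 3, Pumas 4, Novas 4, Foxes 4, Cobras 5, Ravens 5, Lions 1, Falcons 2.
A team with w wins dominates both others in C(w,2) triples; summing gives 3 + 6 + 6 + 6 + 10 + 10 + 0 + 1 = 42 transitive triples.
Total triples C(8,3) = 56, so cyclic triples = 56 − 42 = 14.

14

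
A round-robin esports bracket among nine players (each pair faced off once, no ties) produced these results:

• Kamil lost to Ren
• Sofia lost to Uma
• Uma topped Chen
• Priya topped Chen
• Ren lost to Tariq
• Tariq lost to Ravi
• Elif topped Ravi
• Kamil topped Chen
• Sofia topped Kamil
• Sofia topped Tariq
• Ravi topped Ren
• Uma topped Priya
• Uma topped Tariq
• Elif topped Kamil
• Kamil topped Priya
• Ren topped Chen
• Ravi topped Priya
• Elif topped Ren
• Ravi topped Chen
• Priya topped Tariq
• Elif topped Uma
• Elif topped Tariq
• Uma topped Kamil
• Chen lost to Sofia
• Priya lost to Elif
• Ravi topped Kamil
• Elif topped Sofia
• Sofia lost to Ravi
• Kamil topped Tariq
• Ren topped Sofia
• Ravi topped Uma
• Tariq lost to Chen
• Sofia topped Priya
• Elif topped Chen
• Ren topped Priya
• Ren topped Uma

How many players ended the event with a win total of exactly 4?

Win totals: Uma 5, Chen 1, Tariq 1, Elif 8, Priya 2, Kamil 3, Ren 5, Sofia 4, Ravi 7.
Exactly 4: Sofia — 1 player.

1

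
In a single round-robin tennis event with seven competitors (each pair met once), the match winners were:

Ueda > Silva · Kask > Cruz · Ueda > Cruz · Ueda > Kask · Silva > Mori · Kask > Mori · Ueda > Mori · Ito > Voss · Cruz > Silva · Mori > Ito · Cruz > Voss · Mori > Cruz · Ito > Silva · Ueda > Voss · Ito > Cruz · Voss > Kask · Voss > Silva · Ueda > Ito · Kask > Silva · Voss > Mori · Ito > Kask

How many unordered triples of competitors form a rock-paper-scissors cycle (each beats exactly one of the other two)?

6

Win totals: Silva 1, Kask 3, Cruz 2, Ueda 6, Voss 3, Ito 4, Mori 2.
A competitor with w wins dominates both others in C(w,2) triples; summing gives 0 + 3 + 1 + 15 + 3 + 6 + 1 = 29 transitive triples.
Total triples C(7,3) = 35, so cyclic triples = 35 − 29 = 6.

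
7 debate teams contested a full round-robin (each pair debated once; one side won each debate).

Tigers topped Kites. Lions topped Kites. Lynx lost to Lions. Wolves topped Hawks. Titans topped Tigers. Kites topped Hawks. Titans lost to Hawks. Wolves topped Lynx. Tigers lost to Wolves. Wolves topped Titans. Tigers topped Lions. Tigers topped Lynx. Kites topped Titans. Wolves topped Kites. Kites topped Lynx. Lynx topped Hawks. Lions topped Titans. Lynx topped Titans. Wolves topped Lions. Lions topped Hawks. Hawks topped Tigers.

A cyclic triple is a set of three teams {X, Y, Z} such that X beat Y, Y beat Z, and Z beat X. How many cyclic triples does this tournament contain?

Win totals: Titans 1, Lions 4, Lynx 2, Tigers 3, Wolves 6, Hawks 2, Kites 3.
A team with w wins dominates both others in C(w,2) triples; summing gives 0 + 6 + 1 + 3 + 15 + 1 + 3 = 29 transitive triples.
Total triples C(7,3) = 35, so cyclic triples = 35 − 29 = 6.

6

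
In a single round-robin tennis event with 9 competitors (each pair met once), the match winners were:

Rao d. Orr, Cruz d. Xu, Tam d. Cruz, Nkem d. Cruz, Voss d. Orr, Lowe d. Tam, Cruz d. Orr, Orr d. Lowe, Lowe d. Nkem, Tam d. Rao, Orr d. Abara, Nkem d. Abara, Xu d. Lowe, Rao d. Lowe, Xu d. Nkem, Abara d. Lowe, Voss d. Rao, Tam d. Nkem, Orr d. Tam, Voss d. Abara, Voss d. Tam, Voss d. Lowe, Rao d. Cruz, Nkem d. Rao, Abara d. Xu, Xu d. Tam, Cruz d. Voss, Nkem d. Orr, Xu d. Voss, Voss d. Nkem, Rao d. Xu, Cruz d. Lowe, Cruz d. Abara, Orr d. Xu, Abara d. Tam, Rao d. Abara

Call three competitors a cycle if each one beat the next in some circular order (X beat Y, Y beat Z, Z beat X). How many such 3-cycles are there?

24

Win totals: Tam 3, Abara 3, Xu 4, Orr 4, Nkem 4, Rao 5, Lowe 2, Cruz 5, Voss 6.
A competitor with w wins dominates both others in C(w,2) triples; summing gives 3 + 3 + 6 + 6 + 6 + 10 + 1 + 10 + 15 = 60 transitive triples.
Total triples C(9,3) = 84, so cyclic triples = 84 − 60 = 24.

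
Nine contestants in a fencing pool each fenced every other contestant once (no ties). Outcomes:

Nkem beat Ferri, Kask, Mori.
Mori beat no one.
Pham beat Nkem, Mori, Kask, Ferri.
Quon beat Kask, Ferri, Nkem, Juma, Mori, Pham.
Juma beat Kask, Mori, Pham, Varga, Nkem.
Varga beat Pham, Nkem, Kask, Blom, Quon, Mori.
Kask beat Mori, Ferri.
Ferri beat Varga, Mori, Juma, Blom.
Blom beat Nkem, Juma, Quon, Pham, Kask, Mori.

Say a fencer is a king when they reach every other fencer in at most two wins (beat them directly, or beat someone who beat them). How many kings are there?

5

Kask cannot reach Quon, Nkem, Pham in two steps.
Quon reaches everyone (king).
Juma reaches everyone (king).
Nkem cannot reach Quon, Pham in two steps.
Pham cannot reach Quon in two steps.
Ferri reaches everyone (king).
Blom reaches everyone (king).
Varga reaches everyone (king).
Mori cannot reach Kask, Quon, Juma, Nkem, Pham, Ferri, Blom, Varga in two steps.
Kings: Quon, Juma, Ferri, Blom, Varga — 5.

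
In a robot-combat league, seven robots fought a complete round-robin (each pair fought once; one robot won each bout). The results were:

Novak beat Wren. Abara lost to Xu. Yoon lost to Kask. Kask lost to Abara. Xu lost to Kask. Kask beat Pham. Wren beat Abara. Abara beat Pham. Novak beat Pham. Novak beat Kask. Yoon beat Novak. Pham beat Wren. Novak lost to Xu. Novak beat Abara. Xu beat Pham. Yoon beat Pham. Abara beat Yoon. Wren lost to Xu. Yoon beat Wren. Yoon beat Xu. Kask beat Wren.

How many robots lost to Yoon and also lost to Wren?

Yoon beat: Pham, Novak, Xu, Wren.
Wren beat: Abara.
No one was beaten by both.

0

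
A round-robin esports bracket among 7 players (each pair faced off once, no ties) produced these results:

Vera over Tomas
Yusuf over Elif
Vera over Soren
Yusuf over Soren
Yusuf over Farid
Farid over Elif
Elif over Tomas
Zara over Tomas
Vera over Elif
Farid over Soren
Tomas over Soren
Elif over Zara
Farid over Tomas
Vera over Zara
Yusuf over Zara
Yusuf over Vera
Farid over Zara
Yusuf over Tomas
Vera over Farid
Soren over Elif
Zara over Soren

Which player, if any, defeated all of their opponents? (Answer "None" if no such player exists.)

Yusuf has 6 wins out of 6 opponents — a perfect record.

Yusuf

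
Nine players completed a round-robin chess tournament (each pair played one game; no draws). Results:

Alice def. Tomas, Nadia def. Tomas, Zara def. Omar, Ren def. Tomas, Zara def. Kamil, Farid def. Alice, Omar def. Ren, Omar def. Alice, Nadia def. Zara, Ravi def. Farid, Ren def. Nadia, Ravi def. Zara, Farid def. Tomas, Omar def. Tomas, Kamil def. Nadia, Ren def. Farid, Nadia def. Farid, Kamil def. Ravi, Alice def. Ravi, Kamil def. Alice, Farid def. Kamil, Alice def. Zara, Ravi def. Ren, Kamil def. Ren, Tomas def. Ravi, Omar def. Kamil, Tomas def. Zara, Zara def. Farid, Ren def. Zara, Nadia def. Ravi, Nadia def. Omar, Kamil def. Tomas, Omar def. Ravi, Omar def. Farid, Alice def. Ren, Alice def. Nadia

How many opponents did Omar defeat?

6

Omar's results: beat Farid, Ren, Kamil, Alice, Tomas, Ravi; lost to Nadia, Zara.
That is 6 wins.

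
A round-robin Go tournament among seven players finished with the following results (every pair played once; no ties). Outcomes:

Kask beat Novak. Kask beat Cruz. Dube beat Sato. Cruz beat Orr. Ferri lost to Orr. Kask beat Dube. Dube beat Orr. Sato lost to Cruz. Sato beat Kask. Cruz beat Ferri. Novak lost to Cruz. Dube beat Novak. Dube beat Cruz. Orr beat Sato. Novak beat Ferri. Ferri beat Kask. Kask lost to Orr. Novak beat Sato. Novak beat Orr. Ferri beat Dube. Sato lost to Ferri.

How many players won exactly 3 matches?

Win totals: Dube 4, Kask 3, Sato 1, Novak 3, Ferri 3, Orr 3, Cruz 4.
Exactly 3: Kask, Novak, Ferri, Orr — 4 players.

4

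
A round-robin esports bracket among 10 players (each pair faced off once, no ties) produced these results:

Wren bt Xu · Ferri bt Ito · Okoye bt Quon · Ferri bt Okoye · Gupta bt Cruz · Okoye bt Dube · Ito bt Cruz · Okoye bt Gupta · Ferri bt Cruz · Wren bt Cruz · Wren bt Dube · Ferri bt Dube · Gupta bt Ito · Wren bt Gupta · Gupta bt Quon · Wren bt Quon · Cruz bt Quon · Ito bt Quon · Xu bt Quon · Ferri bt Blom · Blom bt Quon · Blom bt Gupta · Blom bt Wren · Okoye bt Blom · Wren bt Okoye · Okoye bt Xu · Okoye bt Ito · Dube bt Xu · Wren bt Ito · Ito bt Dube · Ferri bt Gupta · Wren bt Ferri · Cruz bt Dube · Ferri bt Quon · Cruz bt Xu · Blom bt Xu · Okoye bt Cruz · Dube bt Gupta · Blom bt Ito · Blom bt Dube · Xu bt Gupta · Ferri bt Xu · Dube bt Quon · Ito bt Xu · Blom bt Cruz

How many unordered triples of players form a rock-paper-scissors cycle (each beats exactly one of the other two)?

6

Win totals: Blom 7, Ferri 8, Wren 8, Xu 2, Okoye 7, Ito 4, Gupta 3, Dube 3, Cruz 3, Quon 0.
A player with w wins dominates both others in C(w,2) triples; summing gives 21 + 28 + 28 + 1 + 21 + 6 + 3 + 3 + 3 + 0 = 114 transitive triples.
Total triples C(10,3) = 120, so cyclic triples = 120 − 114 = 6.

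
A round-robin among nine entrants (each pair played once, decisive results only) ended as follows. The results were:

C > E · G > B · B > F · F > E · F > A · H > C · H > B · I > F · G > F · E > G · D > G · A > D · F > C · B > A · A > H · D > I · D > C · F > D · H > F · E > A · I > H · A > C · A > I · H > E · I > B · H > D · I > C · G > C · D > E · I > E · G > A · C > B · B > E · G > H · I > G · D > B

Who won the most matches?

I

Win totals: A 4, B 3, C 2, D 5, E 2, F 4, G 5, H 5, I 6.
I leads with 6 wins (next highest: 5).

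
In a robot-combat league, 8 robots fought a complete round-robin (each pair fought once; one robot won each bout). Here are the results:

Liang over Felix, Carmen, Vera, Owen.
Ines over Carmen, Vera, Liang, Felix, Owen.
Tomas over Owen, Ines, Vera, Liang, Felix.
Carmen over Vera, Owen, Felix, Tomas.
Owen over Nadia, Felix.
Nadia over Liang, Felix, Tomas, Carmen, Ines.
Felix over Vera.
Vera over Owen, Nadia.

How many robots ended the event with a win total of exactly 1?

1

Win totals: Tomas 5, Vera 2, Carmen 4, Ines 5, Liang 4, Nadia 5, Felix 1, Owen 2.
Exactly 1: Felix — 1 robot.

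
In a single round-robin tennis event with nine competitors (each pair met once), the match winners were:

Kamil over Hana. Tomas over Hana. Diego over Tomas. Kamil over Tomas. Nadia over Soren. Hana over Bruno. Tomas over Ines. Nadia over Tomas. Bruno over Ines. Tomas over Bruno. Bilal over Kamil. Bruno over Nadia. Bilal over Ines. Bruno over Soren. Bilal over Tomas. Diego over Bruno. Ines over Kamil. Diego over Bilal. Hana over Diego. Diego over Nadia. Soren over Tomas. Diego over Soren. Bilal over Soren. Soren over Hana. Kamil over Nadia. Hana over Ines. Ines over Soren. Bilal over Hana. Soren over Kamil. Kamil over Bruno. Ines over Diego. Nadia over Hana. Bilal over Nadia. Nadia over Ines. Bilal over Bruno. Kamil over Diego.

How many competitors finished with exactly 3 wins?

5

Win totals: Nadia 4, Bilal 7, Ines 3, Soren 3, Tomas 3, Hana 3, Diego 5, Kamil 5, Bruno 3.
Exactly 3: Ines, Soren, Tomas, Hana, Bruno — 5 competitors.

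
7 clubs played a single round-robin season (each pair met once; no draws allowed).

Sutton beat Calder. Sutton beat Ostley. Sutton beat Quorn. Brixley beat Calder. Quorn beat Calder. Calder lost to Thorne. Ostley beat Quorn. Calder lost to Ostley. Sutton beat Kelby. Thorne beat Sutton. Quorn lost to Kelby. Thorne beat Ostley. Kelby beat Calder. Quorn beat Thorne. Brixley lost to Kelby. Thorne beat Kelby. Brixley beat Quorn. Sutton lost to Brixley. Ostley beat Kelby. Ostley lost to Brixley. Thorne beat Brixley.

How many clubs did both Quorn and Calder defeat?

0

Quorn beat: Thorne, Calder.
Calder beat: no one.
No one was beaten by both.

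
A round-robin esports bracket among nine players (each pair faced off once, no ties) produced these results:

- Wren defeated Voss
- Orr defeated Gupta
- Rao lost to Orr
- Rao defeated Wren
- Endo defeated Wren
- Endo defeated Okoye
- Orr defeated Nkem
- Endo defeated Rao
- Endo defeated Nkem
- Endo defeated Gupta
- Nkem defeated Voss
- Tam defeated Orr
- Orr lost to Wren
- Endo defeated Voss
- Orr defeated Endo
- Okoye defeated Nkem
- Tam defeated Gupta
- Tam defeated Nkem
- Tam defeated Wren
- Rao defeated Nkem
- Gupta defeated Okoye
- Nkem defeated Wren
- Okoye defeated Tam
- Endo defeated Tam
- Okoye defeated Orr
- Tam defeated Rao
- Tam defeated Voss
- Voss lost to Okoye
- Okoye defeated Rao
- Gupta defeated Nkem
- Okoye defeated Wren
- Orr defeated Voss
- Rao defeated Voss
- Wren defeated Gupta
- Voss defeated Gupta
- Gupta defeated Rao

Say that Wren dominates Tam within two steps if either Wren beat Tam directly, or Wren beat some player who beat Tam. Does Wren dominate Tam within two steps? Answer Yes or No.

Wren did not beat Tam directly.
Wren beat Orr, Voss, Gupta, but each of them lost to Tam. No two-step path.

No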